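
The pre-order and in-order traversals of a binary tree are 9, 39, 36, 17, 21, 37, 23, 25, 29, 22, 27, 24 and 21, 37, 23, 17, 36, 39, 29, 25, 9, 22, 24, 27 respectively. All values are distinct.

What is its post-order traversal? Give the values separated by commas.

23, 37, 21, 17, 36, 29, 25, 39, 24, 27, 22, 9

The first element of pre-order is the root; it splits in-order into left and right subtrees.
Root 9: left subtree has 8 nodes {21, 37, 23, 17, 36, 39, 29, 25}, right has 3 {22, 24, 27}.
  Root 39: left subtree has 5 nodes {21, 37, 23, 17, 36}, right has 2 {29, 25}.
    Root 36: left subtree has 4 nodes {21, 37, 23, 17}, right has 0 { }.
      Root 17: left subtree has 3 nodes {21, 37, 23}, right has 0 { }.
        Root 21: left subtree has 0 nodes { }, right has 2 {37, 23}.
          Root 37: left subtree has 0 nodes { }, right has 1 {23}.
    Root 25: left subtree has 1 node {29}, right has 0 { }.
  Root 22: left subtree has 0 nodes { }, right has 2 {24, 27}.
    Root 27: left subtree has 1 node {24}, right has 0 { }.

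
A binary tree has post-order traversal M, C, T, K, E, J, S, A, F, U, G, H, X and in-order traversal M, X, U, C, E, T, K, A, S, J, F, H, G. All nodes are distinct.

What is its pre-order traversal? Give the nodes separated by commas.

The last element of post-order is the root; it splits in-order into left and right subtrees.
Root X: left subtree has 1 node {M}, right has 11 {U, C, E, T, K, A, S, J, F, H, G}.
  Root H: left subtree has 9 nodes {U, C, E, T, K, A, S, J, F}, right has 1 {G}.
    Root U: left subtree has 0 nodes { }, right has 8 {C, E, T, K, A, S, J, F}.
      Root F: left subtree has 7 nodes {C, E, T, K, A, S, J}, right has 0 { }.
        Root A: left subtree has 4 nodes {C, E, T, K}, right has 2 {S, J}.
          Root E: left subtree has 1 node {C}, right has 2 {T, K}.
            Root K: left subtree has 1 node {T}, right has 0 { }.
          Root S: left subtree has 0 nodes { }, right has 1 {J}.

X, M, H, U, F, A, E, C, K, T, S, J, G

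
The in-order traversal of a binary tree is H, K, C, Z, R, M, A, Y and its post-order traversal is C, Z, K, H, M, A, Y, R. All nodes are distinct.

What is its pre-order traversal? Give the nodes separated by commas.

The last element of post-order is the root; it splits in-order into left and right subtrees.
Root R: left subtree has 4 nodes {H, K, C, Z}, right has 3 {M, A, Y}.
  Root H: left subtree has 0 nodes { }, right has 3 {K, C, Z}.
    Root K: left subtree has 0 nodes { }, right has 2 {C, Z}.
      Root Z: left subtree has 1 node {C}, right has 0 { }.
  Root Y: left subtree has 2 nodes {M, A}, right has 0 { }.
    Root A: left subtree has 1 node {M}, right has 0 { }.

R, H, K, Z, C, Y, A, M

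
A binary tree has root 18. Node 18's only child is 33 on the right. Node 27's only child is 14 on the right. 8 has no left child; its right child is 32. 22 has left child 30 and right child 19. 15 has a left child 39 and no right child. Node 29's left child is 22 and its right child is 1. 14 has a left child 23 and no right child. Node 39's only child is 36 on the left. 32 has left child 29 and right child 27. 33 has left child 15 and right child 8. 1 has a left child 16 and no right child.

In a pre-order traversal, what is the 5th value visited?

36

Pre-order visits the node, then its left subtree, then its right subtree.
Visit 18.
At 18: no left child.
At 18: go right to 33.
  Visit 33.
  At 33: go left to 15.
    Visit 15.
    At 15: go left to 39.
      Visit 39.
      At 39: go left to 36.
        36 is a leaf — visit 36.
      At 39: no right child.
    At 15: no right child.
  At 33: go right to 8.
    Visit 8.
    At 8: no left child.
    At 8: go right to 32.
      Visit 32.
      At 32: go left to 29.
        Visit 29.
        At 29: go left to 22.
          Visit 22.
          At 22: go left to 30.
            30 is a leaf — visit 30.
          At 22: go right to 19.
            19 is a leaf — visit 19.
        At 29: go right to 1.
          Visit 1.
          At 1: go left to 16.
            16 is a leaf — visit 16.
          At 1: no right child.
      At 32: go right to 27.
        Visit 27.
        At 27: no left child.
        At 27: go right to 14.
          Visit 14.
          At 14: go left to 23.
            23 is a leaf — visit 23.
          At 14: no right child.
Full pre-order sequence: 18, 33, 15, 39, 36, 8, 32, 29, 22, 30, 19, 1, 16, 27, 14, 23.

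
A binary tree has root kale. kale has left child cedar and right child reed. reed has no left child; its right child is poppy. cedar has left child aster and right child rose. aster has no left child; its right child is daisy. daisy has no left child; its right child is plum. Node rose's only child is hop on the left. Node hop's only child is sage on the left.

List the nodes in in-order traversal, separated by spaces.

In-order visits the left subtree, then the node, then the right subtree.
At kale: go left to cedar.
  At cedar: go left to aster.
    At aster: no left child.
    Visit aster.
    At aster: go right to daisy.
      At daisy: no left child.
      Visit daisy.
      At daisy: go right to plum.
        plum is a leaf — visit plum.
  Visit cedar.
  At cedar: go right to rose.
    At rose: go left to hop.
      At hop: go left to sage.
        sage is a leaf — visit sage.
      Visit hop.
      At hop: no right child.
    Visit rose.
    At rose: no right child.
Visit kale.
At kale: go right to reed.
  At reed: no left child.
  Visit reed.
  At reed: go right to poppy.
    poppy is a leaf — visit poppy.

aster daisy plum cedar sage hop rose kale reed poppy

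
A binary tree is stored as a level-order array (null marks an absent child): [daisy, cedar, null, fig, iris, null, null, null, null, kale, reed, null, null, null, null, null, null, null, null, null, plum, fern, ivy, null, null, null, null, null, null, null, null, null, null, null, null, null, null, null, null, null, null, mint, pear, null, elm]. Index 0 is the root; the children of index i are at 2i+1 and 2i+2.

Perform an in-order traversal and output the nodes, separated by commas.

fig, cedar, kale, mint, plum, pear, iris, fern, elm, reed, ivy, daisy

In-order visits the left subtree, then the node, then the right subtree.
At daisy: go left to cedar.
  At cedar: go left to fig.
    fig is a leaf — visit fig.
  Visit cedar.
  At cedar: go right to iris.
    At iris: go left to kale.
      At kale: no left child.
      Visit kale.
      At kale: go right to plum.
        At plum: go left to mint.
          mint is a leaf — visit mint.
        Visit plum.
        At plum: go right to pear.
          pear is a leaf — visit pear.
    Visit iris.
    At iris: go right to reed.
      At reed: go left to fern.
        At fern: no left child.
        Visit fern.
        At fern: go right to elm.
          elm is a leaf — visit elm.
      Visit reed.
      At reed: go right to ivy.
        ivy is a leaf — visit ivy.
Visit daisy.
At daisy: no right child.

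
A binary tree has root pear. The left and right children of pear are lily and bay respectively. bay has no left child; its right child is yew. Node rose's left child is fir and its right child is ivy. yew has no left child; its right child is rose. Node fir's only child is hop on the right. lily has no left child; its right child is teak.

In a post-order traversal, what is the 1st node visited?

teak

Post-order visits the left subtree, then the right subtree, then the node.
At pear: go left to lily.
  At lily: no left child.
  At lily: go right to teak.
    teak is a leaf — visit teak.
  Visit lily.
At pear: go right to bay.
  At bay: no left child.
  At bay: go right to yew.
    At yew: no left child.
    At yew: go right to rose.
      At rose: go left to fir.
        At fir: no left child.
        At fir: go right to hop.
          hop is a leaf — visit hop.
        Visit fir.
      At rose: go right to ivy.
        ivy is a leaf — visit ivy.
      Visit rose.
    Visit yew.
  Visit bay.
Visit pear.
Full post-order sequence: teak, lily, hop, fir, ivy, rose, yew, bay, pear.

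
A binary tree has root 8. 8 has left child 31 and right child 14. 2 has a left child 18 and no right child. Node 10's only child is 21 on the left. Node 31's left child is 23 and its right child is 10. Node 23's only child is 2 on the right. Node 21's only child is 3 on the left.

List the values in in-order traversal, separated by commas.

In-order visits the left subtree, then the node, then the right subtree.
At 8: go left to 31.
  At 31: go left to 23.
    At 23: no left child.
    Visit 23.
    At 23: go right to 2.
      At 2: go left to 18.
        18 is a leaf — visit 18.
      Visit 2.
      At 2: no right child.
  Visit 31.
  At 31: go right to 10.
    At 10: go left to 21.
      At 21: go left to 3.
        3 is a leaf — visit 3.
      Visit 21.
      At 21: no right child.
    Visit 10.
    At 10: no right child.
Visit 8.
At 8: go right to 14.
  14 is a leaf — visit 14.

23, 18, 2, 31, 3, 21, 10, 8, 14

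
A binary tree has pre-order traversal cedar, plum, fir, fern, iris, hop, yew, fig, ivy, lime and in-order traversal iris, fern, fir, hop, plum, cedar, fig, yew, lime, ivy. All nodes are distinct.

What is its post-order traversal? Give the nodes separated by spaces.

The first element of pre-order is the root; it splits in-order into left and right subtrees.
Root cedar: left subtree has 5 nodes {iris, fern, fir, hop, plum}, right has 4 {fig, yew, lime, ivy}.
  Root plum: left subtree has 4 nodes {iris, fern, fir, hop}, right has 0 { }.
    Root fir: left subtree has 2 nodes {iris, fern}, right has 1 {hop}.
      Root fern: left subtree has 1 node {iris}, right has 0 { }.
  Root yew: left subtree has 1 node {fig}, right has 2 {lime, ivy}.
    Root ivy: left subtree has 1 node {lime}, right has 0 { }.

iris fern hop fir plum fig lime ivy yew cedar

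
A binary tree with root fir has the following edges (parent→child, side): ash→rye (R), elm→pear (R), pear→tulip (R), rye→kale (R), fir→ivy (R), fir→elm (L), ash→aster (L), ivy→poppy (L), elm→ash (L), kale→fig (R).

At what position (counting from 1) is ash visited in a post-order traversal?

5

Post-order visits the left subtree, then the right subtree, then the node.
At fir: go left to elm.
  At elm: go left to ash.
    At ash: go left to aster.
      aster is a leaf — visit aster.
    At ash: go right to rye.
      At rye: no left child.
      At rye: go right to kale.
        At kale: no left child.
        At kale: go right to fig.
          fig is a leaf — visit fig.
        Visit kale.
      Visit rye.
    Visit ash.
  At elm: go right to pear.
    At pear: no left child.
    At pear: go right to tulip.
      tulip is a leaf — visit tulip.
    Visit pear.
  Visit elm.
At fir: go right to ivy.
  At ivy: go left to poppy.
    poppy is a leaf — visit poppy.
  At ivy: no right child.
  Visit ivy.
Visit fir.
Full post-order sequence: aster, fig, kale, rye, ash, tulip, pear, elm, poppy, ivy, fir.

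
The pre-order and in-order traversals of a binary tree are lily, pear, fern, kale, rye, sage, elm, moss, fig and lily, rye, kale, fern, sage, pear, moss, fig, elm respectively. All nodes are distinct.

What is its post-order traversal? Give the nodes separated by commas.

The first element of pre-order is the root; it splits in-order into left and right subtrees.
Root lily: left subtree has 0 nodes { }, right has 8 {rye, kale, fern, sage, pear, moss, fig, elm}.
  Root pear: left subtree has 4 nodes {rye, kale, fern, sage}, right has 3 {moss, fig, elm}.
    Root fern: left subtree has 2 nodes {rye, kale}, right has 1 {sage}.
      Root kale: left subtree has 1 node {rye}, right has 0 { }.
    Root elm: left subtree has 2 nodes {moss, fig}, right has 0 { }.
      Root moss: left subtree has 0 nodes { }, right has 1 {fig}.

rye, kale, sage, fern, fig, moss, elm, pear, lily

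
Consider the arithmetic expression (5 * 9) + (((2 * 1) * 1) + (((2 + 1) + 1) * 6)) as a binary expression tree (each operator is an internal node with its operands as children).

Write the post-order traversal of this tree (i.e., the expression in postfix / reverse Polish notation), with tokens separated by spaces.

5 9 * 2 1 * 1 * 2 1 + 1 + 6 * + +

Post-order on an expression tree gives postfix notation: for each operator, emit left operand, right operand, then the operator.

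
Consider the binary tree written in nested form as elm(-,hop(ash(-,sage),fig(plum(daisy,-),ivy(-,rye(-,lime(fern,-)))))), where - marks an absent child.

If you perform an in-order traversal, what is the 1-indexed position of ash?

2

In-order visits the left subtree, then the node, then the right subtree.
At elm: no left child.
Visit elm.
At elm: go right to hop.
  At hop: go left to ash.
    At ash: no left child.
    Visit ash.
    At ash: go right to sage.
      sage is a leaf — visit sage.
  Visit hop.
  At hop: go right to fig.
    At fig: go left to plum.
      At plum: go left to daisy.
        daisy is a leaf — visit daisy.
      Visit plum.
      At plum: no right child.
    Visit fig.
    At fig: go right to ivy.
      At ivy: no left child.
      Visit ivy.
      At ivy: go right to rye.
        At rye: no left child.
        Visit rye.
        At rye: go right to lime.
          At lime: go left to fern.
            fern is a leaf — visit fern.
          Visit lime.
          At lime: no right child.
Full in-order sequence: elm, ash, sage, hop, daisy, plum, fig, ivy, rye, fern, lime.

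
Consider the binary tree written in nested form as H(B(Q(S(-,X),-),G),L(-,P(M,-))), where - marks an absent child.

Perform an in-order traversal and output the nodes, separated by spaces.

In-order visits the left subtree, then the node, then the right subtree.
At H: go left to B.
  At B: go left to Q.
    At Q: go left to S.
      At S: no left child.
      Visit S.
      At S: go right to X.
        X is a leaf — visit X.
    Visit Q.
    At Q: no right child.
  Visit B.
  At B: go right to G.
    G is a leaf — visit G.
Visit H.
At H: go right to L.
  At L: no left child.
  Visit L.
  At L: go right to P.
    At P: go left to M.
      M is a leaf — visit M.
    Visit P.
    At P: no right child.

S X Q B G H L M P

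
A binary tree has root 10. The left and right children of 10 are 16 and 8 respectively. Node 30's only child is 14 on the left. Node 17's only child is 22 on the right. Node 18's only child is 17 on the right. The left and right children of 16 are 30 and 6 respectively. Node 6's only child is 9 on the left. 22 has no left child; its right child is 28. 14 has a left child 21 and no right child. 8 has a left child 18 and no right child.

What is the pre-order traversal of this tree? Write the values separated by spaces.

Pre-order visits the node, then its left subtree, then its right subtree.
Visit 10.
At 10: go left to 16.
  Visit 16.
  At 16: go left to 30.
    Visit 30.
    At 30: go left to 14.
      Visit 14.
      At 14: go left to 21.
        21 is a leaf — visit 21.
      At 14: no right child.
    At 30: no right child.
  At 16: go right to 6.
    Visit 6.
    At 6: go left to 9.
      9 is a leaf — visit 9.
    At 6: no right child.
At 10: go right to 8.
  Visit 8.
  At 8: go left to 18.
    Visit 18.
    At 18: no left child.
    At 18: go right to 17.
      Visit 17.
      At 17: no left child.
      At 17: go right to 22.
        Visit 22.
        At 22: no left child.
        At 22: go right to 28.
          28 is a leaf — visit 28.
  At 8: no right child.

10 16 30 14 21 6 9 8 18 17 22 28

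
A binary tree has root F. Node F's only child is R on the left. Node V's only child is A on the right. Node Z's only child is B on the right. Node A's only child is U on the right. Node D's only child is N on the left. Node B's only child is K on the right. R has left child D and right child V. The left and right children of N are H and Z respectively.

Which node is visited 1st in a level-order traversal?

Level-order visits nodes level by level from the root, left to right within each level.
Level 0: F
Level 1: R
Level 2: D, V
Level 3: N, A
Level 4: H, Z, U
Level 5: B
Level 6: K
Full level-order sequence: F, R, D, V, N, A, H, Z, U, B, K.

F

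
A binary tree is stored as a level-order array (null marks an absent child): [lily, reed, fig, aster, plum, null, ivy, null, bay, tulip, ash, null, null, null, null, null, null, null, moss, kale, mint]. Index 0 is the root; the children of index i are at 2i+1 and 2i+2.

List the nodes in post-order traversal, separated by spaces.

moss bay aster kale mint tulip ash plum reed ivy fig lily

Post-order visits the left subtree, then the right subtree, then the node.
At lily: go left to reed.
  At reed: go left to aster.
    At aster: no left child.
    At aster: go right to bay.
      At bay: no left child.
      At bay: go right to moss.
        moss is a leaf — visit moss.
      Visit bay.
    Visit aster.
  At reed: go right to plum.
    At plum: go left to tulip.
      At tulip: go left to kale.
        kale is a leaf — visit kale.
      At tulip: go right to mint.
        mint is a leaf — visit mint.
      Visit tulip.
    At plum: go right to ash.
      ash is a leaf — visit ash.
    Visit plum.
  Visit reed.
At lily: go right to fig.
  At fig: no left child.
  At fig: go right to ivy.
    ivy is a leaf — visit ivy.
  Visit fig.
Visit lily.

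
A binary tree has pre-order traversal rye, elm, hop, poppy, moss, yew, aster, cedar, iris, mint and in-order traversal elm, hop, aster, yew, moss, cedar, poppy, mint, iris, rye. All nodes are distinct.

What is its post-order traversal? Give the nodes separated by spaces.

The first element of pre-order is the root; it splits in-order into left and right subtrees.
Root rye: left subtree has 9 nodes {elm, hop, aster, yew, moss, cedar, poppy, mint, iris}, right has 0 { }.
  Root elm: left subtree has 0 nodes { }, right has 8 {hop, aster, yew, moss, cedar, poppy, mint, iris}.
    Root hop: left subtree has 0 nodes { }, right has 7 {aster, yew, moss, cedar, poppy, mint, iris}.
      Root poppy: left subtree has 4 nodes {aster, yew, moss, cedar}, right has 2 {mint, iris}.
        Root moss: left subtree has 2 nodes {aster, yew}, right has 1 {cedar}.
          Root yew: left subtree has 1 node {aster}, right has 0 { }.
        Root iris: left subtree has 1 node {mint}, right has 0 { }.

aster yew cedar moss mint iris poppy hop elm rye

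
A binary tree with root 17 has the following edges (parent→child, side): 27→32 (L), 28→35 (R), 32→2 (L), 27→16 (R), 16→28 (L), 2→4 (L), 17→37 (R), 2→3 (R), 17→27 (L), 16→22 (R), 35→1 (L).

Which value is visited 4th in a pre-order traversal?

Pre-order visits the node, then its left subtree, then its right subtree.
Visit 17.
At 17: go left to 27.
  Visit 27.
  At 27: go left to 32.
    Visit 32.
    At 32: go left to 2.
      Visit 2.
      At 2: go left to 4.
        4 is a leaf — visit 4.
      At 2: go right to 3.
        3 is a leaf — visit 3.
    At 32: no right child.
  At 27: go right to 16.
    Visit 16.
    At 16: go left to 28.
      Visit 28.
      At 28: no left child.
      At 28: go right to 35.
        Visit 35.
        At 35: go left to 1.
          1 is a leaf — visit 1.
        At 35: no right child.
    At 16: go right to 22.
      22 is a leaf — visit 22.
At 17: go right to 37.
  37 is a leaf — visit 37.
Full pre-order sequence: 17, 27, 32, 2, 4, 3, 16, 28, 35, 1, 22, 37.

2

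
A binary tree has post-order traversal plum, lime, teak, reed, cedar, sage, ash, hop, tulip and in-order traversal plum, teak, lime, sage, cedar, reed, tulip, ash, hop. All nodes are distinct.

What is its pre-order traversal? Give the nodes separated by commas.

The last element of post-order is the root; it splits in-order into left and right subtrees.
Root tulip: left subtree has 6 nodes {plum, teak, lime, sage, cedar, reed}, right has 2 {ash, hop}.
  Root sage: left subtree has 3 nodes {plum, teak, lime}, right has 2 {cedar, reed}.
    Root teak: left subtree has 1 node {plum}, right has 1 {lime}.
    Root cedar: left subtree has 0 nodes { }, right has 1 {reed}.
  Root hop: left subtree has 1 node {ash}, right has 0 { }.

tulip, sage, teak, plum, lime, cedar, reed, hop, ash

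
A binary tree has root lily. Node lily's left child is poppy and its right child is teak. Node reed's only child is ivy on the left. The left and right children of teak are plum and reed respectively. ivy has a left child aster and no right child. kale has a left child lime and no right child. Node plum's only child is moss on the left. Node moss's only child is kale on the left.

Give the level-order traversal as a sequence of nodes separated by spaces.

lily poppy teak plum reed moss ivy kale aster lime

Level-order visits nodes level by level from the root, left to right within each level.
Level 0: lily
Level 1: poppy, teak
Level 2: plum, reed
Level 3: moss, ivy
Level 4: kale, aster
Level 5: lime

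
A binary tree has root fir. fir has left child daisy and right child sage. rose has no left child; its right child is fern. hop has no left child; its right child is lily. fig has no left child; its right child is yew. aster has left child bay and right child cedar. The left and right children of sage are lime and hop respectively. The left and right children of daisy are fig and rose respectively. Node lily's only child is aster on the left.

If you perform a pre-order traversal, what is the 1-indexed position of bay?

12

Pre-order visits the node, then its left subtree, then its right subtree.
Visit fir.
At fir: go left to daisy.
  Visit daisy.
  At daisy: go left to fig.
    Visit fig.
    At fig: no left child.
    At fig: go right to yew.
      yew is a leaf — visit yew.
  At daisy: go right to rose.
    Visit rose.
    At rose: no left child.
    At rose: go right to fern.
      fern is a leaf — visit fern.
At fir: go right to sage.
  Visit sage.
  At sage: go left to lime.
    lime is a leaf — visit lime.
  At sage: go right to hop.
    Visit hop.
    At hop: no left child.
    At hop: go right to lily.
      Visit lily.
      At lily: go left to aster.
        Visit aster.
        At aster: go left to bay.
          bay is a leaf — visit bay.
        At aster: go right to cedar.
          cedar is a leaf — visit cedar.
      At lily: no right child.
Full pre-order sequence: fir, daisy, fig, yew, rose, fern, sage, lime, hop, lily, aster, bay, cedar.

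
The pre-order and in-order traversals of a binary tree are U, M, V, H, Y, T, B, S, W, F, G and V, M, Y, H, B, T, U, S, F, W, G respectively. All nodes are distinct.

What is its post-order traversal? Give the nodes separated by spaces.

The first element of pre-order is the root; it splits in-order into left and right subtrees.
Root U: left subtree has 6 nodes {V, M, Y, H, B, T}, right has 4 {S, F, W, G}.
  Root M: left subtree has 1 node {V}, right has 4 {Y, H, B, T}.
    Root H: left subtree has 1 node {Y}, right has 2 {B, T}.
      Root T: left subtree has 1 node {B}, right has 0 { }.
  Root S: left subtree has 0 nodes { }, right has 3 {F, W, G}.
    Root W: left subtree has 1 node {F}, right has 1 {G}.

V Y B T H M F G W S U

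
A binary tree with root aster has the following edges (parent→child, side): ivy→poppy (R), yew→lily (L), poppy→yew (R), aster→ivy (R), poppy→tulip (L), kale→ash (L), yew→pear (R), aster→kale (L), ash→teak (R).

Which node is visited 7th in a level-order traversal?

Level-order visits nodes level by level from the root, left to right within each level.
Level 0: aster
Level 1: kale, ivy
Level 2: ash, poppy
Level 3: teak, tulip, yew
Level 4: lily, pear
Full level-order sequence: aster, kale, ivy, ash, poppy, teak, tulip, yew, lily, pear.

tulip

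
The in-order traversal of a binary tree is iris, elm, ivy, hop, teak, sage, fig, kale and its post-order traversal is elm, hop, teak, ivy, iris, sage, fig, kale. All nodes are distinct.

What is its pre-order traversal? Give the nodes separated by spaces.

The last element of post-order is the root; it splits in-order into left and right subtrees.
Root kale: left subtree has 7 nodes {iris, elm, ivy, hop, teak, sage, fig}, right has 0 { }.
  Root fig: left subtree has 6 nodes {iris, elm, ivy, hop, teak, sage}, right has 0 { }.
    Root sage: left subtree has 5 nodes {iris, elm, ivy, hop, teak}, right has 0 { }.
      Root iris: left subtree has 0 nodes { }, right has 4 {elm, ivy, hop, teak}.
        Root ivy: left subtree has 1 node {elm}, right has 2 {hop, teak}.
          Root teak: left subtree has 1 node {hop}, right has 0 { }.

kale fig sage iris ivy elm teak hop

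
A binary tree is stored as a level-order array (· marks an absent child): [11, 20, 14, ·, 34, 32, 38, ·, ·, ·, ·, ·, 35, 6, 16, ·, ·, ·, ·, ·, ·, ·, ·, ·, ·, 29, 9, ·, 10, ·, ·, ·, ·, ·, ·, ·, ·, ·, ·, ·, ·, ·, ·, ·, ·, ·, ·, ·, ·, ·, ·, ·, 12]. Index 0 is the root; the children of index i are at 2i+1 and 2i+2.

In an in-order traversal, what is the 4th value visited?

32

In-order visits the left subtree, then the node, then the right subtree.
At 11: go left to 20.
  At 20: no left child.
  Visit 20.
  At 20: go right to 34.
    34 is a leaf — visit 34.
Visit 11.
At 11: go right to 14.
  At 14: go left to 32.
    At 32: no left child.
    Visit 32.
    At 32: go right to 35.
      At 35: go left to 29.
        At 29: no left child.
        Visit 29.
        At 29: go right to 12.
          12 is a leaf — visit 12.
      Visit 35.
      At 35: go right to 9.
        9 is a leaf — visit 9.
  Visit 14.
  At 14: go right to 38.
    At 38: go left to 6.
      At 6: no left child.
      Visit 6.
      At 6: go right to 10.
        10 is a leaf — visit 10.
    Visit 38.
    At 38: go right to 16.
      16 is a leaf — visit 16.
Full in-order sequence: 20, 34, 11, 32, 29, 12, 35, 9, 14, 6, 10, 38, 16.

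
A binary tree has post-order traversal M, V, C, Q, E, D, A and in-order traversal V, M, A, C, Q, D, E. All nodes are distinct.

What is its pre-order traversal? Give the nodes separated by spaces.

A V M D Q C E

The last element of post-order is the root; it splits in-order into left and right subtrees.
Root A: left subtree has 2 nodes {V, M}, right has 4 {C, Q, D, E}.
  Root V: left subtree has 0 nodes { }, right has 1 {M}.
  Root D: left subtree has 2 nodes {C, Q}, right has 1 {E}.
    Root Q: left subtree has 1 node {C}, right has 0 { }.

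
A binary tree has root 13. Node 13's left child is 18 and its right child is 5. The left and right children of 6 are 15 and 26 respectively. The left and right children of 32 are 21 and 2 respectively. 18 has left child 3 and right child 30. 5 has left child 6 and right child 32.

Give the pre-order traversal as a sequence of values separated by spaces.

Pre-order visits the node, then its left subtree, then its right subtree.
Visit 13.
At 13: go left to 18.
  Visit 18.
  At 18: go left to 3.
    3 is a leaf — visit 3.
  At 18: go right to 30.
    30 is a leaf — visit 30.
At 13: go right to 5.
  Visit 5.
  At 5: go left to 6.
    Visit 6.
    At 6: go left to 15.
      15 is a leaf — visit 15.
    At 6: go right to 26.
      26 is a leaf — visit 26.
  At 5: go right to 32.
    Visit 32.
    At 32: go left to 21.
      21 is a leaf — visit 21.
    At 32: go right to 2.
      2 is a leaf — visit 2.

13 18 3 30 5 6 15 26 32 21 2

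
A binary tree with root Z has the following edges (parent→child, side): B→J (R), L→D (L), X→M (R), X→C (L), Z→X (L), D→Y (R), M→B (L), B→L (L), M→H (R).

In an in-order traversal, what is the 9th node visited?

H

In-order visits the left subtree, then the node, then the right subtree.
At Z: go left to X.
  At X: go left to C.
    C is a leaf — visit C.
  Visit X.
  At X: go right to M.
    At M: go left to B.
      At B: go left to L.
        At L: go left to D.
          At D: no left child.
          Visit D.
          At D: go right to Y.
            Y is a leaf — visit Y.
        Visit L.
        At L: no right child.
      Visit B.
      At B: go right to J.
        J is a leaf — visit J.
    Visit M.
    At M: go right to H.
      H is a leaf — visit H.
Visit Z.
At Z: no right child.
Full in-order sequence: C, X, D, Y, L, B, J, M, H, Z.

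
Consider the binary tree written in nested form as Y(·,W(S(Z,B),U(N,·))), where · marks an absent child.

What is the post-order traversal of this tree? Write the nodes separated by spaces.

Z B S N U W Y

Post-order visits the left subtree, then the right subtree, then the node.
At Y: no left child.
At Y: go right to W.
  At W: go left to S.
    At S: go left to Z.
      Z is a leaf — visit Z.
    At S: go right to B.
      B is a leaf — visit B.
    Visit S.
  At W: go right to U.
    At U: go left to N.
      N is a leaf — visit N.
    At U: no right child.
    Visit U.
  Visit W.
Visit Y.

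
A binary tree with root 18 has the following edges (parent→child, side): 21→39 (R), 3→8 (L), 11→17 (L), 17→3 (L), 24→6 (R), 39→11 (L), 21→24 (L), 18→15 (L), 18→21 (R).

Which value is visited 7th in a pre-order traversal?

11

Pre-order visits the node, then its left subtree, then its right subtree.
Visit 18.
At 18: go left to 15.
  15 is a leaf — visit 15.
At 18: go right to 21.
  Visit 21.
  At 21: go left to 24.
    Visit 24.
    At 24: no left child.
    At 24: go right to 6.
      6 is a leaf — visit 6.
  At 21: go right to 39.
    Visit 39.
    At 39: go left to 11.
      Visit 11.
      At 11: go left to 17.
        Visit 17.
        At 17: go left to 3.
          Visit 3.
          At 3: go left to 8.
            8 is a leaf — visit 8.
          At 3: no right child.
        At 17: no right child.
      At 11: no right child.
    At 39: no right child.
Full pre-order sequence: 18, 15, 21, 24, 6, 39, 11, 17, 3, 8.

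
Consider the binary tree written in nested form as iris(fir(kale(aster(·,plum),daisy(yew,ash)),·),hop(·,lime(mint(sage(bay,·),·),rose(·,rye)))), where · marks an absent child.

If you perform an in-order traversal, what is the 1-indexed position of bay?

10

In-order visits the left subtree, then the node, then the right subtree.
At iris: go left to fir.
  At fir: go left to kale.
    At kale: go left to aster.
      At aster: no left child.
      Visit aster.
      At aster: go right to plum.
        plum is a leaf — visit plum.
    Visit kale.
    At kale: go right to daisy.
      At daisy: go left to yew.
        yew is a leaf — visit yew.
      Visit daisy.
      At daisy: go right to ash.
        ash is a leaf — visit ash.
  Visit fir.
  At fir: no right child.
Visit iris.
At iris: go right to hop.
  At hop: no left child.
  Visit hop.
  At hop: go right to lime.
    At lime: go left to mint.
      At mint: go left to sage.
        At sage: go left to bay.
          bay is a leaf — visit bay.
        Visit sage.
        At sage: no right child.
      Visit mint.
      At mint: no right child.
    Visit lime.
    At lime: go right to rose.
      At rose: no left child.
      Visit rose.
      At rose: go right to rye.
        rye is a leaf — visit rye.
Full in-order sequence: aster, plum, kale, yew, daisy, ash, fir, iris, hop, bay, sage, mint, lime, rose, rye.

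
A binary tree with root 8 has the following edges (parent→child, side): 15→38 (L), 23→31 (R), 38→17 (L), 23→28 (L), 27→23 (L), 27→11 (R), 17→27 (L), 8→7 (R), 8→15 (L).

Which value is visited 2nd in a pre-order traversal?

Pre-order visits the node, then its left subtree, then its right subtree.
Visit 8.
At 8: go left to 15.
  Visit 15.
  At 15: go left to 38.
    Visit 38.
    At 38: go left to 17.
      Visit 17.
      At 17: go left to 27.
        Visit 27.
        At 27: go left to 23.
          Visit 23.
          At 23: go left to 28.
            28 is a leaf — visit 28.
          At 23: go right to 31.
            31 is a leaf — visit 31.
        At 27: go right to 11.
          11 is a leaf — visit 11.
      At 17: no right child.
    At 38: no right child.
  At 15: no right child.
At 8: go right to 7.
  7 is a leaf — visit 7.
Full pre-order sequence: 8, 15, 38, 17, 27, 23, 28, 31, 11, 7.

15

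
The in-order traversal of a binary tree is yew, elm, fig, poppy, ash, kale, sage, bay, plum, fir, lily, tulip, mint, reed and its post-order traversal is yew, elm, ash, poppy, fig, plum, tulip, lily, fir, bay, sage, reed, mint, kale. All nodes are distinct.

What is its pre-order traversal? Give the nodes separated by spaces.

The last element of post-order is the root; it splits in-order into left and right subtrees.
Root kale: left subtree has 5 nodes {yew, elm, fig, poppy, ash}, right has 8 {sage, bay, plum, fir, lily, tulip, mint, reed}.
  Root fig: left subtree has 2 nodes {yew, elm}, right has 2 {poppy, ash}.
    Root elm: left subtree has 1 node {yew}, right has 0 { }.
    Root poppy: left subtree has 0 nodes { }, right has 1 {ash}.
  Root mint: left subtree has 6 nodes {sage, bay, plum, fir, lily, tulip}, right has 1 {reed}.
    Root sage: left subtree has 0 nodes { }, right has 5 {bay, plum, fir, lily, tulip}.
      Root bay: left subtree has 0 nodes { }, right has 4 {plum, fir, lily, tulip}.
        Root fir: left subtree has 1 node {plum}, right has 2 {lily, tulip}.
          Root lily: left subtree has 0 nodes { }, right has 1 {tulip}.

kale fig elm yew poppy ash mint sage bay fir plum lily tulip reed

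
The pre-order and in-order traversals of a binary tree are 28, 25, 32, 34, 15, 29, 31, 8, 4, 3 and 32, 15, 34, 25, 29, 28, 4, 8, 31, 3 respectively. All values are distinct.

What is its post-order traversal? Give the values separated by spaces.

The first element of pre-order is the root; it splits in-order into left and right subtrees.
Root 28: left subtree has 5 nodes {32, 15, 34, 25, 29}, right has 4 {4, 8, 31, 3}.
  Root 25: left subtree has 3 nodes {32, 15, 34}, right has 1 {29}.
    Root 32: left subtree has 0 nodes { }, right has 2 {15, 34}.
      Root 34: left subtree has 1 node {15}, right has 0 { }.
  Root 31: left subtree has 2 nodes {4, 8}, right has 1 {3}.
    Root 8: left subtree has 1 node {4}, right has 0 { }.

15 34 32 29 25 4 8 3 31 28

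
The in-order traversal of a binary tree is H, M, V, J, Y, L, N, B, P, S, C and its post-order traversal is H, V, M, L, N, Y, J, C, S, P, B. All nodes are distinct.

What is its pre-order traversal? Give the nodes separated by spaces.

The last element of post-order is the root; it splits in-order into left and right subtrees.
Root B: left subtree has 7 nodes {H, M, V, J, Y, L, N}, right has 3 {P, S, C}.
  Root J: left subtree has 3 nodes {H, M, V}, right has 3 {Y, L, N}.
    Root M: left subtree has 1 node {H}, right has 1 {V}.
    Root Y: left subtree has 0 nodes { }, right has 2 {L, N}.
      Root N: left subtree has 1 node {L}, right has 0 { }.
  Root P: left subtree has 0 nodes { }, right has 2 {S, C}.
    Root S: left subtree has 0 nodes { }, right has 1 {C}.

B J M H V Y N L P S C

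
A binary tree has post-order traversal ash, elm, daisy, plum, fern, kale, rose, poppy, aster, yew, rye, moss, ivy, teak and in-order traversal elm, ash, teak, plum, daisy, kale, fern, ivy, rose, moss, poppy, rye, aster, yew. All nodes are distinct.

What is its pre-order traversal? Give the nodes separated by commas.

The last element of post-order is the root; it splits in-order into left and right subtrees.
Root teak: left subtree has 2 nodes {elm, ash}, right has 11 {plum, daisy, kale, fern, ivy, rose, moss, poppy, rye, aster, yew}.
  Root elm: left subtree has 0 nodes { }, right has 1 {ash}.
  Root ivy: left subtree has 4 nodes {plum, daisy, kale, fern}, right has 6 {rose, moss, poppy, rye, aster, yew}.
    Root kale: left subtree has 2 nodes {plum, daisy}, right has 1 {fern}.
      Root plum: left subtree has 0 nodes { }, right has 1 {daisy}.
    Root moss: left subtree has 1 node {rose}, right has 4 {poppy, rye, aster, yew}.
      Root rye: left subtree has 1 node {poppy}, right has 2 {aster, yew}.
        Root yew: left subtree has 1 node {aster}, right has 0 { }.

teak, elm, ash, ivy, kale, plum, daisy, fern, moss, rose, rye, poppy, yew, aster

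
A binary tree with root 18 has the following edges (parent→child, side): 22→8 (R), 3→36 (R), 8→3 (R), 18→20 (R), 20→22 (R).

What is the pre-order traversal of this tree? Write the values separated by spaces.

18 20 22 8 3 36

Pre-order visits the node, then its left subtree, then its right subtree.
Visit 18.
At 18: no left child.
At 18: go right to 20.
  Visit 20.
  At 20: no left child.
  At 20: go right to 22.
    Visit 22.
    At 22: no left child.
    At 22: go right to 8.
      Visit 8.
      At 8: no left child.
      At 8: go right to 3.
        Visit 3.
        At 3: no left child.
        At 3: go right to 36.
          36 is a leaf — visit 36.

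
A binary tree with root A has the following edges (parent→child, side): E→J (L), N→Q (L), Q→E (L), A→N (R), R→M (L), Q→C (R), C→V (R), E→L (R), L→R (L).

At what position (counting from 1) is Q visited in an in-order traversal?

In-order visits the left subtree, then the node, then the right subtree.
At A: no left child.
Visit A.
At A: go right to N.
  At N: go left to Q.
    At Q: go left to E.
      At E: go left to J.
        J is a leaf — visit J.
      Visit E.
      At E: go right to L.
        At L: go left to R.
          At R: go left to M.
            M is a leaf — visit M.
          Visit R.
          At R: no right child.
        Visit L.
        At L: no right child.
    Visit Q.
    At Q: go right to C.
      At C: no left child.
      Visit C.
      At C: go right to V.
        V is a leaf — visit V.
  Visit N.
  At N: no right child.
Full in-order sequence: A, J, E, M, R, L, Q, C, V, N.

7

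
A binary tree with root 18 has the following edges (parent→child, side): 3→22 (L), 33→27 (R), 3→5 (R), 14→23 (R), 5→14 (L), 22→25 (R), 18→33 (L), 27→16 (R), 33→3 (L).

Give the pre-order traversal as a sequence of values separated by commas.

Pre-order visits the node, then its left subtree, then its right subtree.
Visit 18.
At 18: go left to 33.
  Visit 33.
  At 33: go left to 3.
    Visit 3.
    At 3: go left to 22.
      Visit 22.
      At 22: no left child.
      At 22: go right to 25.
        25 is a leaf — visit 25.
    At 3: go right to 5.
      Visit 5.
      At 5: go left to 14.
        Visit 14.
        At 14: no left child.
        At 14: go right to 23.
          23 is a leaf — visit 23.
      At 5: no right child.
  At 33: go right to 27.
    Visit 27.
    At 27: no left child.
    At 27: go right to 16.
      16 is a leaf — visit 16.
At 18: no right child.

18, 33, 3, 22, 25, 5, 14, 23, 27, 16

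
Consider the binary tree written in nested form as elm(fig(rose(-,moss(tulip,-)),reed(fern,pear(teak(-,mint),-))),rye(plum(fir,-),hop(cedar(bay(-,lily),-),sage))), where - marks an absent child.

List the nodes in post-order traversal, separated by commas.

Post-order visits the left subtree, then the right subtree, then the node.
At elm: go left to fig.
  At fig: go left to rose.
    At rose: no left child.
    At rose: go right to moss.
      At moss: go left to tulip.
        tulip is a leaf — visit tulip.
      At moss: no right child.
      Visit moss.
    Visit rose.
  At fig: go right to reed.
    At reed: go left to fern.
      fern is a leaf — visit fern.
    At reed: go right to pear.
      At pear: go left to teak.
        At teak: no left child.
        At teak: go right to mint.
          mint is a leaf — visit mint.
        Visit teak.
      At pear: no right child.
      Visit pear.
    Visit reed.
  Visit fig.
At elm: go right to rye.
  At rye: go left to plum.
    At plum: go left to fir.
      fir is a leaf — visit fir.
    At plum: no right child.
    Visit plum.
  At rye: go right to hop.
    At hop: go left to cedar.
      At cedar: go left to bay.
        At bay: no left child.
        At bay: go right to lily.
          lily is a leaf — visit lily.
        Visit bay.
      At cedar: no right child.
      Visit cedar.
    At hop: go right to sage.
      sage is a leaf — visit sage.
    Visit hop.
  Visit rye.
Visit elm.

tulip, moss, rose, fern, mint, teak, pear, reed, fig, fir, plum, lily, bay, cedar, sage, hop, rye, elm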